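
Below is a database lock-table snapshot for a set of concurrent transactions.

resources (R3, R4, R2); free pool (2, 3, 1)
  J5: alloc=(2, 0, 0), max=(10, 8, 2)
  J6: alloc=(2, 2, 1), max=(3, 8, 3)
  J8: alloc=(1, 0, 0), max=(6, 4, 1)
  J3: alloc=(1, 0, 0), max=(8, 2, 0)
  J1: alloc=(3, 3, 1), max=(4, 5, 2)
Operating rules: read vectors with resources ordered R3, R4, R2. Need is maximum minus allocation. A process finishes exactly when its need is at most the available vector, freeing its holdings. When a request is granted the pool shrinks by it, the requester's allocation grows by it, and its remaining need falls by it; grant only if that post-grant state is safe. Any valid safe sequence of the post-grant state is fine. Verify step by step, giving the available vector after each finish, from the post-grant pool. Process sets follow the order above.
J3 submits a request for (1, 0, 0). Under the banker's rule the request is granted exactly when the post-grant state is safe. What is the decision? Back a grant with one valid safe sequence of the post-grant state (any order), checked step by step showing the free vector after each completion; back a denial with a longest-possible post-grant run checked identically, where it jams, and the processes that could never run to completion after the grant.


GRANT — the state after the grant stays safe, e.g. via J1, J6, J8, J3, J5.
Key observation: post-grant, (1, 3, 1) remains, and an order beginning with J1 completes everyone.
Verifying the post-grant state step by step:
  pool = (1, 3, 1)
  J1: need (1, 2, 1) fits (1, 3, 1); releases (3, 3, 1), pool now (4, 6, 2)
  J6: need (1, 6, 2) fits (4, 6, 2); releases (2, 2, 1), pool now (6, 8, 3)
  J8: need (5, 4, 1) fits (6, 8, 3); releases (1, 0, 0), pool now (7, 8, 3)
  J3: need (6, 2, 0) fits (7, 8, 3); releases (2, 0, 0), pool now (9, 8, 3)
  J5: need (8, 8, 2) fits (9, 8, 3); releases (2, 0, 0), pool now (11, 8, 3)


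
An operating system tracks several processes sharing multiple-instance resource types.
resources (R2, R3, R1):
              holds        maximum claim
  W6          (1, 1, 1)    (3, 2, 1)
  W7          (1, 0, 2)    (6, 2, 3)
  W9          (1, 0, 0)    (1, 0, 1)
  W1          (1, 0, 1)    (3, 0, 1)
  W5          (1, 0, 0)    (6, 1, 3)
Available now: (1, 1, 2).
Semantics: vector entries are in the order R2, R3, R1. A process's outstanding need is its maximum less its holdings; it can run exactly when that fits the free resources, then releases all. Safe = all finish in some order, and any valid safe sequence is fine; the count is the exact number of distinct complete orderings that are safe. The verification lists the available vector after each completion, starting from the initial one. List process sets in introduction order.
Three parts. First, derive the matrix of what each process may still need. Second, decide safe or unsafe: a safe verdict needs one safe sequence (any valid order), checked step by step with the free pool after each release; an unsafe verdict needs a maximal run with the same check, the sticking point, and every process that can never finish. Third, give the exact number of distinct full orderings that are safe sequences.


(1) Remaining need (order R2, R3, R1):
  W6: (2, 1, 0)
  W7: (5, 2, 1)
  W9: (0, 0, 1)
  W1: (2, 0, 0)
  W5: (5, 1, 3)
(2) UNSAFE.
Key observation: even finishing W9, W6, W1 leaves just (4, 2, 4) free — too little R2 for any of the remaining processes.
Going as far as possible: W9, W6, W1; after that, nothing fits. Step-by-step check:
  pool = (1, 1, 2)
  run W9 (needs (0, 0, 1), free (1, 1, 2)); after release of (1, 0, 0) the pool is (2, 1, 2)
  run W6 (needs (2, 1, 0), free (2, 1, 2)); after release of (1, 1, 1) the pool is (3, 2, 3)
  run W1 (needs (2, 0, 0), free (3, 2, 3)); after release of (1, 0, 1) the pool is (4, 2, 4)
  W7 cannot run: need (5, 2, 1) vs free (4, 2, 4) (insufficient R2)
  W5 cannot run: need (5, 1, 3) vs free (4, 2, 4) (insufficient R2)
Never able to finish: W7 and W5.
(3) Precisely 0 of the possible complete orderings are safe sequences.


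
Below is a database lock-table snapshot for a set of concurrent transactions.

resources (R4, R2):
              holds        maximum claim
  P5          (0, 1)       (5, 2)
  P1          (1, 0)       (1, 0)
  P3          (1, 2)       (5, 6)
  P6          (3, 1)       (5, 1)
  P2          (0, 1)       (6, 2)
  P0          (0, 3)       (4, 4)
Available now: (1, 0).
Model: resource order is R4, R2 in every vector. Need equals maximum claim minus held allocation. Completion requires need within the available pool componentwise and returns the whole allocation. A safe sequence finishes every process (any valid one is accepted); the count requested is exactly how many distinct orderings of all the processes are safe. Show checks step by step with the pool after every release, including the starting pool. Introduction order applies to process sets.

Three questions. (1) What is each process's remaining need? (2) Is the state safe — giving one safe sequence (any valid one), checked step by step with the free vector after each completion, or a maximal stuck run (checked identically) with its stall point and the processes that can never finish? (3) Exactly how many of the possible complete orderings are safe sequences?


(1) Remaining need (order R4, R2):
  P5: (5, 1)
  P1: (0, 0)
  P3: (4, 4)
  P6: (2, 0)
  P2: (6, 1)
  P0: (4, 1)
(2) SAFE, for example via the order P1, P6, P0, P3, P2, P5.
Key observation: reading the order forward, P6 is the first process whose need (2, 0) meets the free pool (2, 0) exactly on a resource it requests.
Check, step by step:
  pool = (1, 0)
  P1: need (0, 0) fits (1, 0); releases (1, 0), pool now (2, 0)
  P6: need (2, 0) fits (2, 0); releases (3, 1), pool now (5, 1)
  P0: need (4, 1) fits (5, 1); releases (0, 3), pool now (5, 4)
  P3: need (4, 4) fits (5, 4); releases (1, 2), pool now (6, 6)
  P2: need (6, 1) fits (6, 6); releases (0, 1), pool now (6, 7)
  P5: need (5, 1) fits (6, 7); releases (0, 1), pool now (6, 8)
(3) Precisely 4 of the possible complete orderings are safe sequences.


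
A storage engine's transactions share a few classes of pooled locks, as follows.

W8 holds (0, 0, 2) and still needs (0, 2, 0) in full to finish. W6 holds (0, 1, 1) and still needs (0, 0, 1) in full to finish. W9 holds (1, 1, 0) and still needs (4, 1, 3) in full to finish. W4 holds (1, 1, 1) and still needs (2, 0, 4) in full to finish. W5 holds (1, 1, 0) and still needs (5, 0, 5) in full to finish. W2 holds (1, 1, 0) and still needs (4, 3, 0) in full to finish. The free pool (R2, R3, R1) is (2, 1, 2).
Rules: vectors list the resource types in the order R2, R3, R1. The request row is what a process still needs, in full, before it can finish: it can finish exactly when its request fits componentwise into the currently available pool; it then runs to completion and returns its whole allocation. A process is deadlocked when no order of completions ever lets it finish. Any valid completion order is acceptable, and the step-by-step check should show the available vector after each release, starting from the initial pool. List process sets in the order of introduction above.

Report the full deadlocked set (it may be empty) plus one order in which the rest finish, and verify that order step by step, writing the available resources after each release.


Deadlocked: W9, W5 and W2.
Key observation: the wall is R2: completing W6, W8, W4 brings the pool only to (3, 3, 6), and all the rest need more.
One completion order for the rest: W6, W8, W4. Check, step by step:
  pool = (2, 1, 2)
  W6: need (0, 0, 1) fits (2, 1, 2); releases (0, 1, 1), pool now (2, 2, 3)
  W8: need (0, 2, 0) fits (2, 2, 3); releases (0, 0, 2), pool now (2, 2, 5)
  W4: need (2, 0, 4) fits (2, 2, 5); releases (1, 1, 1), pool now (3, 3, 6)
The blocked processes can never fit:
  W9 cannot run: need (4, 1, 3) vs free (3, 3, 6) (insufficient R2)
  W5 cannot run: need (5, 0, 5) vs free (3, 3, 6) (insufficient R2)
  W2 cannot run: need (4, 3, 0) vs free (3, 3, 6) (insufficient R2)


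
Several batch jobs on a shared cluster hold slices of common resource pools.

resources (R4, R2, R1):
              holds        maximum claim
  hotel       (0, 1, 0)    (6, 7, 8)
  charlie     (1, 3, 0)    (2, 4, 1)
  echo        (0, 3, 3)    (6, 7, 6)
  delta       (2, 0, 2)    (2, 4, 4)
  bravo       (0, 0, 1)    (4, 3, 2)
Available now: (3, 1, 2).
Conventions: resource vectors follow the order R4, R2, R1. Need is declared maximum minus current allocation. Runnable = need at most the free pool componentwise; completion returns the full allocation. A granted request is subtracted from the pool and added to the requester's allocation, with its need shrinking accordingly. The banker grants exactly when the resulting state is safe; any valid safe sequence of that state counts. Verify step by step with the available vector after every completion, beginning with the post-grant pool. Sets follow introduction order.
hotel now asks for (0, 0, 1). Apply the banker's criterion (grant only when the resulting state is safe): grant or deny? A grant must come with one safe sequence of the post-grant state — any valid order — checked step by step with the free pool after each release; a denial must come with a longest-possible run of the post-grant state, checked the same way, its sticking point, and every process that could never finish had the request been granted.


GRANT — the state after the grant stays safe, e.g. via charlie, bravo, delta, echo, hotel.
Key observation: (3, 1, 1) free after granting still covers charlie first, and each release covers the next.
Verifying the post-grant state step by step:
  pool = (3, 1, 1)
  run charlie (needs (1, 1, 1), free (3, 1, 1)); after release of (1, 3, 0) the pool is (4, 4, 1)
  run bravo (needs (4, 3, 1), free (4, 4, 1)); after release of (0, 0, 1) the pool is (4, 4, 2)
  run delta (needs (0, 4, 2), free (4, 4, 2)); after release of (2, 0, 2) the pool is (6, 4, 4)
  run echo (needs (6, 4, 3), free (6, 4, 4)); after release of (0, 3, 3) the pool is (6, 7, 7)
  run hotel (needs (6, 6, 7), free (6, 7, 7)); after release of (0, 1, 1) the pool is (6, 8, 8)


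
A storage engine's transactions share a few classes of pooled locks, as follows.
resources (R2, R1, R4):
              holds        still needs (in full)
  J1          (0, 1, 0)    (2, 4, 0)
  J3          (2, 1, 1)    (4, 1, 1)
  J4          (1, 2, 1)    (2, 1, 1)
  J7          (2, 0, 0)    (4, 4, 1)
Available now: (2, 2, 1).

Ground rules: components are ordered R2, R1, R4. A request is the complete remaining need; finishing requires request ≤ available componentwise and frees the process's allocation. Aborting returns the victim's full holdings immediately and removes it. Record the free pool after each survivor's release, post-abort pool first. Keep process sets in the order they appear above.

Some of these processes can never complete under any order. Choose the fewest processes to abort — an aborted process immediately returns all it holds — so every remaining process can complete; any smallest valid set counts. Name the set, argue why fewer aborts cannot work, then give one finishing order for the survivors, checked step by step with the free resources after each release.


Minimum abort set: J3.
Key observation: before aborting J3, J7 was permanently blocked — no order could ever run it; afterwards it completes at step 2.
No smaller set exists: with zero aborts the deadlock remains.
Survivors finish in the order: J4, J7, J1. Walking it through (pool after the aborts first):
  pool = (4, 3, 2)
  run J4 (needs (2, 1, 1), free (4, 3, 2)); after release of (1, 2, 1) the pool is (5, 5, 3)
  run J7 (needs (4, 4, 1), free (5, 5, 3)); after release of (2, 0, 0) the pool is (7, 5, 3)
  run J1 (needs (2, 4, 0), free (7, 5, 3)); after release of (0, 1, 0) the pool is (7, 6, 3)


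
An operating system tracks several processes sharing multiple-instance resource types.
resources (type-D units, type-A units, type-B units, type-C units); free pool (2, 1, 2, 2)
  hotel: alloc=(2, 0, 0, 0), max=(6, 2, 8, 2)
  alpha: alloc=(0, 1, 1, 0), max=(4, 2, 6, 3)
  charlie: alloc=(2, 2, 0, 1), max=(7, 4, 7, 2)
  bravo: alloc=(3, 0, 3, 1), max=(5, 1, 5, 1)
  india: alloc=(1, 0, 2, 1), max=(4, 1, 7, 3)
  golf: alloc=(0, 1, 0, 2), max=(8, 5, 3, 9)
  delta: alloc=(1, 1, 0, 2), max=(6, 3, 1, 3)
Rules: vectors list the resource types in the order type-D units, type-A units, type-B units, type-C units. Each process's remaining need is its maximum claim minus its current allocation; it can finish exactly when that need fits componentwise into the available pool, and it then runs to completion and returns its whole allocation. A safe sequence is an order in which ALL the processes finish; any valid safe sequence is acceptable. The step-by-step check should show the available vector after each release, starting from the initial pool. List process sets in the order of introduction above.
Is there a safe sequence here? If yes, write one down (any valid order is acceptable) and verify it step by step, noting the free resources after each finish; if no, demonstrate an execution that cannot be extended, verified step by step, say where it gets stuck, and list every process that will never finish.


The state is SAFE; one workable sequence: bravo, india, alpha, delta, charlie, hotel, golf.
Key observation: bravo is the earliest step where a requested resource binds exactly: need (2, 1, 2, 0), pool (2, 1, 2, 2) at its turn.
Walking it through:
  pool = (2, 1, 2, 2)
  run bravo (needs (2, 1, 2, 0), free (2, 1, 2, 2)); after release of (3, 0, 3, 1) the pool is (5, 1, 5, 3)
  run india (needs (3, 1, 5, 2), free (5, 1, 5, 3)); after release of (1, 0, 2, 1) the pool is (6, 1, 7, 4)
  run alpha (needs (4, 1, 5, 3), free (6, 1, 7, 4)); after release of (0, 1, 1, 0) the pool is (6, 2, 8, 4)
  run delta (needs (5, 2, 1, 1), free (6, 2, 8, 4)); after release of (1, 1, 0, 2) the pool is (7, 3, 8, 6)
  run charlie (needs (5, 2, 7, 1), free (7, 3, 8, 6)); after release of (2, 2, 0, 1) the pool is (9, 5, 8, 7)
  run hotel (needs (4, 2, 8, 2), free (9, 5, 8, 7)); after release of (2, 0, 0, 0) the pool is (11, 5, 8, 7)
  run golf (needs (8, 4, 3, 7), free (11, 5, 8, 7)); after release of (0, 1, 0, 2) the pool is (11, 6, 8, 9)


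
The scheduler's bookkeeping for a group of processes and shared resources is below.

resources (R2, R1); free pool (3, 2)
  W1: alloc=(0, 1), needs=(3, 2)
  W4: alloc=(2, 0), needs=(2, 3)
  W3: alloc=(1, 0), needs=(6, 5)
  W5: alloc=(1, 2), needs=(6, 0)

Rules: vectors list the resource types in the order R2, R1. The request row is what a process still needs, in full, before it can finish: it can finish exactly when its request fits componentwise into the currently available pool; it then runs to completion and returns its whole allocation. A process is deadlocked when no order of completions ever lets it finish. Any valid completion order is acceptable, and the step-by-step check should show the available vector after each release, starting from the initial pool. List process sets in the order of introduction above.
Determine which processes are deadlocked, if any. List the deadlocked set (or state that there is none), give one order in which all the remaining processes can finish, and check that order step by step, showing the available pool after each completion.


The deadlocked set is W3 and W5.
Key observation: R2 is the bottleneck — with W1, W4 done the pool holds (5, 3), short of every remaining need.
A valid finishing order for the others: W1, W4. Check, step by step:
  pool = (3, 2)
  run W1 (needs (3, 2), free (3, 2)); after release of (0, 1) the pool is (3, 3)
  run W4 (needs (2, 3), free (3, 3)); after release of (2, 0) the pool is (5, 3)
The blocked processes can never fit:
  W3 still needs (6, 5) but only (5, 3) is free — short on R2 and R1
  W5 still needs (6, 0) but only (5, 3) is free — short on R2


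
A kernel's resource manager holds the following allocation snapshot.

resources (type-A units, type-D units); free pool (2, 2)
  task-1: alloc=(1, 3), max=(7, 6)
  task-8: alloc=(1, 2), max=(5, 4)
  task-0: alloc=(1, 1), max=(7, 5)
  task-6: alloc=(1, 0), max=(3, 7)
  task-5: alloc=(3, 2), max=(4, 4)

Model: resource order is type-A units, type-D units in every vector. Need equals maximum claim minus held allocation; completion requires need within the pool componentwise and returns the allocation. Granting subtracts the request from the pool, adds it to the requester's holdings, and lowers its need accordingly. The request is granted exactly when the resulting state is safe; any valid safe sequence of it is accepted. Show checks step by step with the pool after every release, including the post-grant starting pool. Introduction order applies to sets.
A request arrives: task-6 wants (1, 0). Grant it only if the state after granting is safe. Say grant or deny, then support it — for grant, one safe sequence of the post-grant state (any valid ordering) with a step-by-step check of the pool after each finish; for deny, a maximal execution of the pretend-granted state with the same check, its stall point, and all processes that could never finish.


DENY. Granting would leave the state unsafe.
Key observation: after task-5, task-8 the pool peaks at (5, 6), and each blocked process is short somewhere: task-1 on type-A units; task-0 on type-A units; task-6 on type-D units.
After a pretend grant, a maximal execution: task-5, task-8 — then nothing else fits. Check, step by step:
  pool = (1, 2)
  task-5 needs (1, 2) <= (1, 2) -> finishes; pool += (3, 2) = (4, 4)
  task-8 needs (4, 2) <= (4, 4) -> finishes; pool += (1, 2) = (5, 6)
  blocked: task-1 wants (6, 3), pool (5, 6) — not enough type-A units
  blocked: task-0 wants (6, 4), pool (5, 6) — not enough type-A units
  blocked: task-6 wants (1, 7), pool (5, 6) — not enough type-D units
Processes that could never finish after the grant: task-1, task-0 and task-6.


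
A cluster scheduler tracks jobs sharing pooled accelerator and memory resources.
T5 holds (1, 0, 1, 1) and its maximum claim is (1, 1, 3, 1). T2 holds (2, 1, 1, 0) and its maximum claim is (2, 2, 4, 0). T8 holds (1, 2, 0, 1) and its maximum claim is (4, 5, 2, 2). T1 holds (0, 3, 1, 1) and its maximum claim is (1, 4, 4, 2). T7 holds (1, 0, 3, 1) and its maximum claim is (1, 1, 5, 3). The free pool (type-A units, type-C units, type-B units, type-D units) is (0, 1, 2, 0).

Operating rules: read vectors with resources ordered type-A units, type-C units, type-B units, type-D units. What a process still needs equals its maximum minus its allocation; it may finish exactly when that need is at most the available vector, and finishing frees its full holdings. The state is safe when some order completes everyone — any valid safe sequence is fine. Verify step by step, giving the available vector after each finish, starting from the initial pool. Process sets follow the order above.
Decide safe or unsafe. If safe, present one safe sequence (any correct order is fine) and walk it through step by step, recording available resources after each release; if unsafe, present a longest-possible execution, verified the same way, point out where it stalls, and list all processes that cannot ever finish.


SAFE, for example via the order T5, T1, T2, T8, T7.
Key observation: at T5 the run first touches a limit — (0, 1, 2, 0) against (0, 1, 2, 0), exact on a resource it actually requests.
Walking it through:
  pool = (0, 1, 2, 0)
  T5: need (0, 1, 2, 0) fits (0, 1, 2, 0); releases (1, 0, 1, 1), pool now (1, 1, 3, 1)
  T1: need (1, 1, 3, 1) fits (1, 1, 3, 1); releases (0, 3, 1, 1), pool now (1, 4, 4, 2)
  T2: need (0, 1, 3, 0) fits (1, 4, 4, 2); releases (2, 1, 1, 0), pool now (3, 5, 5, 2)
  T8: need (3, 3, 2, 1) fits (3, 5, 5, 2); releases (1, 2, 0, 1), pool now (4, 7, 5, 3)
  T7: need (0, 1, 2, 2) fits (4, 7, 5, 3); releases (1, 0, 3, 1), pool now (5, 7, 8, 4)


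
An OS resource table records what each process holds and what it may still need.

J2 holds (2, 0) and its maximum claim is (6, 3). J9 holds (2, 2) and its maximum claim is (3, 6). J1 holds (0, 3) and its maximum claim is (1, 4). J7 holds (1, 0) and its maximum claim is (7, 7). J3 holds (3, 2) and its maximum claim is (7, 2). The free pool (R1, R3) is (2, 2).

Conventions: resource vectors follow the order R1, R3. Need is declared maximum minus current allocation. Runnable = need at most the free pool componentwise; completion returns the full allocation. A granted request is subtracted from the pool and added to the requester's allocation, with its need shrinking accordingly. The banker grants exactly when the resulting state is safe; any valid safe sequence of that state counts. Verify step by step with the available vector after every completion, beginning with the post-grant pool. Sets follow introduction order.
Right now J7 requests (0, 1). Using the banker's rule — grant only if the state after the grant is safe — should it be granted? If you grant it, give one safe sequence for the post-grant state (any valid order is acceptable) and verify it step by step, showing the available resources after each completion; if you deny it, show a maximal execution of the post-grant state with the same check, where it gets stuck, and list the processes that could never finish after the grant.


GRANT — the state after the grant stays safe, e.g. via J1, J9, J3, J2, J7.
Key observation: granting shrinks the pool to (2, 1), yet J1 still fits and the chain goes through.
Step-by-step check of the post-grant state:
  pool = (2, 1)
  run J1 (needs (1, 1), free (2, 1)); after release of (0, 3) the pool is (2, 4)
  run J9 (needs (1, 4), free (2, 4)); after release of (2, 2) the pool is (4, 6)
  run J3 (needs (4, 0), free (4, 6)); after release of (3, 2) the pool is (7, 8)
  run J2 (needs (4, 3), free (7, 8)); after release of (2, 0) the pool is (9, 8)
  run J7 (needs (6, 6), free (9, 8)); after release of (1, 1) the pool is (10, 9)


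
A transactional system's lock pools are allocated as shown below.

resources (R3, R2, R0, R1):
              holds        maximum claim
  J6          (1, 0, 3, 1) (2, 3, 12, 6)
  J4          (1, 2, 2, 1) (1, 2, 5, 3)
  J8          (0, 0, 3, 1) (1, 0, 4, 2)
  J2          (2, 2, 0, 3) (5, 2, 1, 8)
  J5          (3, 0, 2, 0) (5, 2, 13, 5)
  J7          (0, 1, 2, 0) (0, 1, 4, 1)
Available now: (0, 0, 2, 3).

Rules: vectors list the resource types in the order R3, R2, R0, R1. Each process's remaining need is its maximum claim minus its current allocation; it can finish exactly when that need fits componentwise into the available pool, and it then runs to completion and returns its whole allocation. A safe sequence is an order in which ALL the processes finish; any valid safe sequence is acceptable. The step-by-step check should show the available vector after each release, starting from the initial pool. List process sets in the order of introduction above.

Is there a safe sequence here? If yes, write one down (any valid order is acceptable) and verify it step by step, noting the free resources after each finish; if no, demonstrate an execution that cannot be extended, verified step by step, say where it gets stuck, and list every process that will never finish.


SAFE — a valid safe sequence is J7, J4, J8, J6, J5, J2.
Key observation: reading the order forward, J7 is the first process whose need (0, 0, 2, 1) meets the free pool (0, 0, 2, 3) exactly on a resource it requests.
Verifying each step:
  pool = (0, 0, 2, 3)
  J7: need (0, 0, 2, 1) fits (0, 0, 2, 3); releases (0, 1, 2, 0), pool now (0, 1, 4, 3)
  J4: need (0, 0, 3, 2) fits (0, 1, 4, 3); releases (1, 2, 2, 1), pool now (1, 3, 6, 4)
  J8: need (1, 0, 1, 1) fits (1, 3, 6, 4); releases (0, 0, 3, 1), pool now (1, 3, 9, 5)
  J6: need (1, 3, 9, 5) fits (1, 3, 9, 5); releases (1, 0, 3, 1), pool now (2, 3, 12, 6)
  J5: need (2, 2, 11, 5) fits (2, 3, 12, 6); releases (3, 0, 2, 0), pool now (5, 3, 14, 6)
  J2: need (3, 0, 1, 5) fits (5, 3, 14, 6); releases (2, 2, 0, 3), pool now (7, 5, 14, 9)


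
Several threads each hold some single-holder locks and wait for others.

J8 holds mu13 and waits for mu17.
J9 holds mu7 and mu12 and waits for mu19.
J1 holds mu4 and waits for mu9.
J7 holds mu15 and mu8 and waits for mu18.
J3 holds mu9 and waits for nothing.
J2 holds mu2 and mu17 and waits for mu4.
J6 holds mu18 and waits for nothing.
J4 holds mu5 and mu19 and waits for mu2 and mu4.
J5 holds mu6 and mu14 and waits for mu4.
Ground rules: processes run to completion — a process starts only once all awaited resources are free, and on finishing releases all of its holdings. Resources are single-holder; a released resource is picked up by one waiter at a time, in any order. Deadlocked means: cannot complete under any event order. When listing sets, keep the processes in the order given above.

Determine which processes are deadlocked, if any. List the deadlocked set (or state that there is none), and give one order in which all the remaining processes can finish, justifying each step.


The deadlocked set is empty.
Key observation: although several processes wait, no cycle exists — each chain bottoms out at a free runner.
The rest can finish in the order J6, J3, J7, J1, J2, J5, J8, J4, J9.
Walking it through:
  run J6 (it waits on nothing); releases mu18
  run J3 (it waits on nothing); releases mu9
  J7 waits on mu18 — all released -> runs and releases mu15 and mu8
  J1 waits on mu9 — all released -> runs and releases mu4
  J2 waits on mu4 — all released -> runs and releases mu2 and mu17
  J5 waits on mu4 — all released -> runs and releases mu6 and mu14
  J8 waits on mu17 — all released -> runs and releases mu13
  J4 waits on mu2 and mu4 — all released -> runs and releases mu5 and mu19
  J9 waits on mu19 — all released -> runs and releases mu7 and mu12


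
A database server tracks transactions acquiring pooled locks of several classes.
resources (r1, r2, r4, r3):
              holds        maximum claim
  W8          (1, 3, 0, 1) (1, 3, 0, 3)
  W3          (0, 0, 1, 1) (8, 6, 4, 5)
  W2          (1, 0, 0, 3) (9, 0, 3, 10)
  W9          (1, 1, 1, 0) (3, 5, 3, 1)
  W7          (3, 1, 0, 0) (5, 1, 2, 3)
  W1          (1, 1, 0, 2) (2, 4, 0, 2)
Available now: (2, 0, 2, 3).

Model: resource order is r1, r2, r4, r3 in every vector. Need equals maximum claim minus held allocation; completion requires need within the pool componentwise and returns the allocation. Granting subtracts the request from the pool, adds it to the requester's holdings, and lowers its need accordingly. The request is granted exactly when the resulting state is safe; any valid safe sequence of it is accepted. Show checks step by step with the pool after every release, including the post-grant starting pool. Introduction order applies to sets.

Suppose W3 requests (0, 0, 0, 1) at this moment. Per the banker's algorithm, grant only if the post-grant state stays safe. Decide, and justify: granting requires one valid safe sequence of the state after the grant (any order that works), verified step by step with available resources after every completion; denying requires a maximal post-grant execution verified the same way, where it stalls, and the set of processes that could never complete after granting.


GRANT. The post-grant state is safe; one safe sequence: W8, W7, W9, W1, W3, W2.
Key observation: the transfer keeps a workable pool ((2, 0, 2, 2)); W8 starts the safe sequence.
Check on the post-grant state, step by step:
  pool = (2, 0, 2, 2)
  W8 needs (0, 0, 0, 2) <= (2, 0, 2, 2) -> finishes; pool += (1, 3, 0, 1) = (3, 3, 2, 3)
  W7 needs (2, 0, 2, 3) <= (3, 3, 2, 3) -> finishes; pool += (3, 1, 0, 0) = (6, 4, 2, 3)
  W9 needs (2, 4, 2, 1) <= (6, 4, 2, 3) -> finishes; pool += (1, 1, 1, 0) = (7, 5, 3, 3)
  W1 needs (1, 3, 0, 0) <= (7, 5, 3, 3) -> finishes; pool += (1, 1, 0, 2) = (8, 6, 3, 5)
  W3 needs (8, 6, 3, 3) <= (8, 6, 3, 5) -> finishes; pool += (0, 0, 1, 2) = (8, 6, 4, 7)
  W2 needs (8, 0, 3, 7) <= (8, 6, 4, 7) -> finishes; pool += (1, 0, 0, 3) = (9, 6, 4, 10)


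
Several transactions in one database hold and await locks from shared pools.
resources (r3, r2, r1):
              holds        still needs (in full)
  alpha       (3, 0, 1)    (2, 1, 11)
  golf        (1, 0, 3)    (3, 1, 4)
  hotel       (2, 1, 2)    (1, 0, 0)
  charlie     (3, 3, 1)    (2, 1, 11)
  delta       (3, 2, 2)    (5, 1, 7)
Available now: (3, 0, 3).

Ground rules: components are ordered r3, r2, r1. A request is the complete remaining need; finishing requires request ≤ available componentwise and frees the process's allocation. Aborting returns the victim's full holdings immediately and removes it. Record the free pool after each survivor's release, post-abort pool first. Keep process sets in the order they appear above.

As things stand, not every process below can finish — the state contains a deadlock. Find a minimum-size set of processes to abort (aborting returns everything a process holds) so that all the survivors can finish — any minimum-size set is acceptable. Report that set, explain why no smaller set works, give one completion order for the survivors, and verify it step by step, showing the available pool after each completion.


The answer: abort alpha.
Key observation: no ordering could ever have run charlie before the abort of alpha; with (3, 0, 1) back in the pool it fits at step 4.
Minimality: the empty abort set fails — the state is deadlocked as it stands.
One survivor order: hotel, golf, delta, charlie. Verifying each step (post-abort pool first):
  pool = (6, 0, 4)
  run hotel (needs (1, 0, 0), free (6, 0, 4)); after release of (2, 1, 2) the pool is (8, 1, 6)
  run golf (needs (3, 1, 4), free (8, 1, 6)); after release of (1, 0, 3) the pool is (9, 1, 9)
  run delta (needs (5, 1, 7), free (9, 1, 9)); after release of (3, 2, 2) the pool is (12, 3, 11)
  run charlie (needs (2, 1, 11), free (12, 3, 11)); after release of (3, 3, 1) the pool is (15, 6, 12)


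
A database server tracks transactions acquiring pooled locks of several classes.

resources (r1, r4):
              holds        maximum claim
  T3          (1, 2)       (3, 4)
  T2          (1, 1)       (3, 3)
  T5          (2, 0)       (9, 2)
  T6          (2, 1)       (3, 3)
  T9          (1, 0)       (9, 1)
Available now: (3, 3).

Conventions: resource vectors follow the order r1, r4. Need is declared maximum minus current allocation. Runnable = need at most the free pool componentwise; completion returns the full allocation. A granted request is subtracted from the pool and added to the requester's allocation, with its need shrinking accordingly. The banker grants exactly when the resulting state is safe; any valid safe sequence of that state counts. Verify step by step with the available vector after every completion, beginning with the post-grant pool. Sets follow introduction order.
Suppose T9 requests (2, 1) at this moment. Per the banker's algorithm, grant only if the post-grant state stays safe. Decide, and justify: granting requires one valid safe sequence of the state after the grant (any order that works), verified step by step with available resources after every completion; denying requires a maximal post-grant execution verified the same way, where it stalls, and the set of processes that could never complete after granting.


DENY — the pretend-granted state is unsafe.
Key observation: once T6, T2, T3 finish, the pool peaks at (5, 6) — and every remaining process still needs more r1 than that.
After a pretend grant, a maximal execution: T6, T2, T3 — then nothing else fits. Check, step by step:
  pool = (1, 2)
  T6: need (1, 2) fits (1, 2); releases (2, 1), pool now (3, 3)
  T2: need (2, 2) fits (3, 3); releases (1, 1), pool now (4, 4)
  T3: need (2, 2) fits (4, 4); releases (1, 2), pool now (5, 6)
  T5 still needs (7, 2) but only (5, 6) is free — short on r1
  T9 still needs (6, 0) but only (5, 6) is free — short on r1
Post-grant, the permanently blocked set is T5 and T9.


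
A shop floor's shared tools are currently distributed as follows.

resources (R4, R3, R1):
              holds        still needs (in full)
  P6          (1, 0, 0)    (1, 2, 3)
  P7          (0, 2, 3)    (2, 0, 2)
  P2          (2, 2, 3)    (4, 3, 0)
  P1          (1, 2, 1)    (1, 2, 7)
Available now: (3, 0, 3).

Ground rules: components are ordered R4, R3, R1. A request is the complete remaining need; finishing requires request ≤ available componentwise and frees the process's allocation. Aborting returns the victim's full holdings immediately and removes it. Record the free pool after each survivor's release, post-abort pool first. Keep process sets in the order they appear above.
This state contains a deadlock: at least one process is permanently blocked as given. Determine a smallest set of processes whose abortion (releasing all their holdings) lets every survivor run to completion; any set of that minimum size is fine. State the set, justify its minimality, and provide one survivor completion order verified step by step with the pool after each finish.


The answer: abort P2.
Key observation: no ordering could ever have run P1 before the abort of P2; with (2, 2, 3) back in the pool it fits at step 3.
No smaller set exists: with zero aborts the deadlock remains.
The survivors complete as P6, P7, P1. Verifying each step (starting from the post-abort pool):
  pool = (5, 2, 6)
  P6: need (1, 2, 3) fits (5, 2, 6); releases (1, 0, 0), pool now (6, 2, 6)
  P7: need (2, 0, 2) fits (6, 2, 6); releases (0, 2, 3), pool now (6, 4, 9)
  P1: need (1, 2, 7) fits (6, 4, 9); releases (1, 2, 1), pool now (7, 6, 10)


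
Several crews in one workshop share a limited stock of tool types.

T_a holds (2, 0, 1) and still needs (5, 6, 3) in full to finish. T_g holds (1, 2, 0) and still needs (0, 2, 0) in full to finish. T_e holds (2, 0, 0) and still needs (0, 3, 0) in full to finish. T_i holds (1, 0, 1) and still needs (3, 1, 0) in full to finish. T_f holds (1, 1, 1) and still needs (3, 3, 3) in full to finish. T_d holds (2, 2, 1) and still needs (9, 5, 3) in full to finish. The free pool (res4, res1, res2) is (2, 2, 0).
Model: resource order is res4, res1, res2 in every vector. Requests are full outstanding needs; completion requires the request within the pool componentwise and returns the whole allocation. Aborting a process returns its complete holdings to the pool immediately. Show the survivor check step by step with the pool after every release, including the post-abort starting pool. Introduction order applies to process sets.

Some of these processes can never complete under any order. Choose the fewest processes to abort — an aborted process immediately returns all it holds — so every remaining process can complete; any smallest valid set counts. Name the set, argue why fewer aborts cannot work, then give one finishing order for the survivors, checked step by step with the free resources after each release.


Abort T_a and T_d.
Key observation: aborting T_a and T_d returns (4, 2, 2), and T_f — hopeless before — runs at step 3 with the returned capacity in the pool.
Why nothing smaller works — every single abort fails: T_a alone leaves T_f blocked (short on res2); T_g alone leaves T_a blocked (short on res1 and res2); T_e alone leaves T_a blocked (short on res1 and res2); T_i alone leaves T_a blocked (short on res1 and res2); T_f alone leaves T_a blocked (short on res1 and res2); T_d alone leaves T_a blocked (short on res2).
The survivors complete as T_i, T_g, T_f, T_e. Check, step by step (starting from the post-abort pool):
  pool = (6, 4, 2)
  run T_i (needs (3, 1, 0), free (6, 4, 2)); after release of (1, 0, 1) the pool is (7, 4, 3)
  run T_g (needs (0, 2, 0), free (7, 4, 3)); after release of (1, 2, 0) the pool is (8, 6, 3)
  run T_f (needs (3, 3, 3), free (8, 6, 3)); after release of (1, 1, 1) the pool is (9, 7, 4)
  run T_e (needs (0, 3, 0), free (9, 7, 4)); after release of (2, 0, 0) the pool is (11, 7, 4)


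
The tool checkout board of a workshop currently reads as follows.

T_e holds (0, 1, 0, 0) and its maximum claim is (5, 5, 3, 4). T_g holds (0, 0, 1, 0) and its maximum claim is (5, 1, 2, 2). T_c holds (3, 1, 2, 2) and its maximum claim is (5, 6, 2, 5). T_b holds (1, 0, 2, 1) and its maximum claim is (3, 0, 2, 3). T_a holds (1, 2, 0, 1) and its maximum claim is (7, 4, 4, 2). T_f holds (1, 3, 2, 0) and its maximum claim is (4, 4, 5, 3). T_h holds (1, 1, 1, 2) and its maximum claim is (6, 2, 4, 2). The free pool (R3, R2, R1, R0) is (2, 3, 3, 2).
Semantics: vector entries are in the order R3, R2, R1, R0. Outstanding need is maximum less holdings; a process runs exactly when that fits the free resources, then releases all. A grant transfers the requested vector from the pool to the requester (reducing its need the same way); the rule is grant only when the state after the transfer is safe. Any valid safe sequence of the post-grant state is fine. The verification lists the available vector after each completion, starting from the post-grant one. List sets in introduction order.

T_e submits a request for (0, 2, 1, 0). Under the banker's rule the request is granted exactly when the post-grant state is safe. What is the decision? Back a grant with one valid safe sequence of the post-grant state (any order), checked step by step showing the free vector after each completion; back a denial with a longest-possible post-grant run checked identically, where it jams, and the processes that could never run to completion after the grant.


DENY — the pretend-granted state is unsafe.
Key observation: after T_b, T_f the pool peaks at (4, 4, 6, 3), and each blocked process is short somewhere: T_e on R3, R0; T_g on R3; T_c on R2; T_a on R3; T_h on R3.
On the post-grant state, T_b, T_f is a maximal run — nothing extends it. Walking it through:
  pool = (2, 1, 2, 2)
  T_b needs (2, 0, 0, 2) <= (2, 1, 2, 2) -> finishes; pool += (1, 0, 2, 1) = (3, 1, 4, 3)
  T_f needs (3, 1, 3, 3) <= (3, 1, 4, 3) -> finishes; pool += (1, 3, 2, 0) = (4, 4, 6, 3)
  T_e cannot run: need (5, 2, 2, 4) vs free (4, 4, 6, 3) (insufficient R3 and R0)
  T_g cannot run: need (5, 1, 1, 2) vs free (4, 4, 6, 3) (insufficient R3)
  T_c cannot run: need (2, 5, 0, 3) vs free (4, 4, 6, 3) (insufficient R2)
  T_a cannot run: need (6, 2, 4, 1) vs free (4, 4, 6, 3) (insufficient R3)
  T_h cannot run: need (5, 1, 3, 0) vs free (4, 4, 6, 3) (insufficient R3)
Had the request been granted, T_e, T_g, T_c, T_a and T_h could never finish.


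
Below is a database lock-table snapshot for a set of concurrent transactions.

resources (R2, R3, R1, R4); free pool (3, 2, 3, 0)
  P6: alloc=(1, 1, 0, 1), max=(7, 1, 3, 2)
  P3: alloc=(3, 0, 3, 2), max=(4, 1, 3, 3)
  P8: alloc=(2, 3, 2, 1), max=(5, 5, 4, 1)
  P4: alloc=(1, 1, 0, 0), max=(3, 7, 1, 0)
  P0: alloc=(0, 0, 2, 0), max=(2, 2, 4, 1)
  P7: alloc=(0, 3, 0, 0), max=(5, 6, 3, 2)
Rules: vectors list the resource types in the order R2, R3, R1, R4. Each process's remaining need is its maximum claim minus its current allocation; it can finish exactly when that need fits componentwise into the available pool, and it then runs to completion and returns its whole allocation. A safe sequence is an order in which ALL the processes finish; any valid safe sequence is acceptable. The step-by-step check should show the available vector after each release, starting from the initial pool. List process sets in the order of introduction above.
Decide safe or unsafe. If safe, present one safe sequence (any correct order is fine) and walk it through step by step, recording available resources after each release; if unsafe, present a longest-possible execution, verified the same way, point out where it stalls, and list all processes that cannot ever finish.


The state is SAFE; one workable sequence: P8, P3, P7, P6, P0, P4.
Key observation: P8 is the earliest step where a requested resource binds exactly: need (3, 2, 2, 0), pool (3, 2, 3, 0) at its turn.
Walking it through:
  pool = (3, 2, 3, 0)
  P8: need (3, 2, 2, 0) fits (3, 2, 3, 0); releases (2, 3, 2, 1), pool now (5, 5, 5, 1)
  P3: need (1, 1, 0, 1) fits (5, 5, 5, 1); releases (3, 0, 3, 2), pool now (8, 5, 8, 3)
  P7: need (5, 3, 3, 2) fits (8, 5, 8, 3); releases (0, 3, 0, 0), pool now (8, 8, 8, 3)
  P6: need (6, 0, 3, 1) fits (8, 8, 8, 3); releases (1, 1, 0, 1), pool now (9, 9, 8, 4)
  P0: need (2, 2, 2, 1) fits (9, 9, 8, 4); releases (0, 0, 2, 0), pool now (9, 9, 10, 4)
  P4: need (2, 6, 1, 0) fits (9, 9, 10, 4); releases (1, 1, 0, 0), pool now (10, 10, 10, 4)
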